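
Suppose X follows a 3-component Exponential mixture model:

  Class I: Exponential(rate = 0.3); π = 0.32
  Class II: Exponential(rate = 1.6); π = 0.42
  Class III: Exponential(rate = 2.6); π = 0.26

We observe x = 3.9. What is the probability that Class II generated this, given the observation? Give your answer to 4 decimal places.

P(component k | x) = P(Z=k)·f_k(x) / marginal(x), where marginal(x) = Σ_j P(Z=j)·f_j(x).
Evaluate each component's likelihood at the observed value:
  f_I = 0.3·e^(−0.3·3.9) = 0.3·e^(−1.1700) = 0.0931101
  f_II = 1.6·e^(−1.6·3.9) = 1.6·e^(−6.2400) = 0.00311977
  f_III = 2.6·e^(−2.6·3.9) = 2.6·e^(−10.1400) = 0.000102619
Multiply by the mixture weights:
  P(Z=I)·f_I = 0.32 × 0.0931101 = 0.0297952
  P(Z=II)·f_II = 0.42 × 0.00311977 = 0.0013103
  P(Z=III)·f_III = 0.26 × 0.000102619 = 2.66809e-05
Sum: 0.0297952 + 0.0013103 + 2.66809e-05 = 0.0311322
P(Class II | 3.9) = 0.0013103 / 0.0311322 ≈ 0.0421

0.0421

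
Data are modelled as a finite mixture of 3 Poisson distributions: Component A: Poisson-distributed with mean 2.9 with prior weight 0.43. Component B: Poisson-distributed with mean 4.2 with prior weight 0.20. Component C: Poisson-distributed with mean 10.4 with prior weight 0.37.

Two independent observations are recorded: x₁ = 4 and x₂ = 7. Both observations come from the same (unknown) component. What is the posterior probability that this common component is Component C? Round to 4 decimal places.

0.0987

Apply Bayes' rule: the posterior for each component is proportional to its prior times its likelihood at x.
Since both observations come from the same component, the likelihood for component k is f_k(x₁)·f_k(x₂).
  p_A = [0.162154] × [0.0188322] = 0.00305371
  p_B = [0.194424] × [0.0685927] = 0.013336
  p_C = [0.014834] × [0.0794585] = 0.00117869
Multiply by the mixture weights:
  P(Z=A)·p_A = 0.43 × 0.00305371 = 0.0013131
  P(Z=B)·p_B = 0.20 × 0.013336 = 0.00266721
  P(Z=C)·p_C = 0.37 × 0.00117869 = 0.000436115
Evidence: 0.0013131 + 0.00266721 + 0.000436115 = 0.00441642
P(Component C | x₁, x₂) ≈ 0.0987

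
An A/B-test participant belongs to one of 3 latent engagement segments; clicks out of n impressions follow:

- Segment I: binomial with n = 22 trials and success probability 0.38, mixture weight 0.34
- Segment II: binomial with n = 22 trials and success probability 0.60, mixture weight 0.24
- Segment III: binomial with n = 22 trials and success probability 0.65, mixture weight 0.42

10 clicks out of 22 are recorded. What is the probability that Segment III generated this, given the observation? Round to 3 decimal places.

0.170

By Bayes' theorem, P(k | x) = w_k f_k(x) / Σ_j w_j f_j(x).
Component likelihoods at x = 10 clicks out of 22:
  f_I = C(22,10)·0.38^10·0.62^12 = 646646·6.27821e-05·0.00322627 = 0.130979
  f_II = C(22,10)·0.60^10·0.40^12 = 646646·0.00604662·1.67772e-05 = 0.0655993
  f_III = C(22,10)·0.65^10·0.35^12 = 646646·0.0134627·3.37922e-06 = 0.0294182
Unnormalised posteriors:
  w_I·f_I = 0.34 × 0.130979 = 0.044533
  w_II·f_II = 0.24 × 0.0655993 = 0.0157438
  w_III·f_III = 0.42 × 0.0294182 = 0.0123557
Sum: 0.044533 + 0.0157438 + 0.0123557 = 0.0726325
P(Segment III | 10 clicks out of 22) ≈ 0.170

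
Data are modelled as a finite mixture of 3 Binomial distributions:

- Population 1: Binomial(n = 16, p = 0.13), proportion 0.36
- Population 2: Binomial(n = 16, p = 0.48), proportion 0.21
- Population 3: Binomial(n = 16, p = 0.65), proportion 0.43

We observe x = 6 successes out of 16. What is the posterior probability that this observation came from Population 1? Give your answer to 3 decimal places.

0.086

The responsibility of component k is w_k f_k(x) divided by Σ_j w_j f_j(x).
Binomial probabilities:
  L_1 = C(16,6)·0.13^6·0.87^10 = 8008·4.82681e-06·0.248423 = 0.00960233
  L_2 = C(16,6)·0.48^6·0.52^10 = 8008·0.0122306·0.00144555 = 0.141581
  L_3 = C(16,6)·0.65^6·0.35^10 = 8008·0.0754189·2.75855e-05 = 0.0166604
Weight by the priors:
  w_1·L_1 = 0.36 × 0.00960233 = 0.00345684
  w_2·L_2 = 0.21 × 0.141581 = 0.029732
  w_3·L_3 = 0.43 × 0.0166604 = 0.00716396
Evidence: 0.00345684 + 0.029732 + 0.00716396 = 0.0403528
P(Population 1 | the observation) = 0.00345684 / 0.0403528 ≈ 0.086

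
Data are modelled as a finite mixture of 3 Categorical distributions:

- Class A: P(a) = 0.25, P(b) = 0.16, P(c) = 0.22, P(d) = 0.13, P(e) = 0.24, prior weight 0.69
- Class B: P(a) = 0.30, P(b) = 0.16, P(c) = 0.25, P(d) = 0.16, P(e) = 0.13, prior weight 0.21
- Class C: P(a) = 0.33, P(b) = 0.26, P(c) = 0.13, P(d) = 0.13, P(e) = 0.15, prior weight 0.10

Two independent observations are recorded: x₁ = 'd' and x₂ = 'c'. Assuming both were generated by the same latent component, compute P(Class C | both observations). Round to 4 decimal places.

0.0567

Posterior ∝ prior × likelihood, so P(k | x) ∝ w_k f_k(x); normalise over all components.
Since both observations come from the same component, the likelihood for component k is f_k(x₁)·f_k(x₂).
  f_A = [0.13] × [0.22] = 0.0286
  f_B = [0.16] × [0.25] = 0.04
  f_C = [0.13] × [0.13] = 0.0169
Weight by the priors:
  w_A·f_A = 0.69 × 0.0286 = 0.019734
  w_B·f_B = 0.21 × 0.04 = 0.0084
  w_C·f_C = 0.10 × 0.0169 = 0.00169
Denominator: 0.019734 + 0.0084 + 0.00169 = 0.029824
So the posterior for Class C is 0.00169 / 0.029824 ≈ 0.0567.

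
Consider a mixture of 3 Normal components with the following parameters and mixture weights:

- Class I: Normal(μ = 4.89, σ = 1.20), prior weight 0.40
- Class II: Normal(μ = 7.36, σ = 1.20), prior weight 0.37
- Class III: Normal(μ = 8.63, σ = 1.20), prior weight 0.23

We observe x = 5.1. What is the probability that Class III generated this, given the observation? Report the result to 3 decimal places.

0.007

The responsibility of component k is π_k f_k(x) divided by Σ_j π_j f_j(x).
Evaluate each component's likelihood at the observed value:
  L_I = (1/(1.20·√(2π)))·exp(−(5.1−4.89)²/(2·1.20²)) = 0.332452·exp(-0.01531) = 0.3274
  L_II = (1/(1.20·√(2π)))·exp(−(5.1−7.36)²/(2·1.20²)) = 0.332452·exp(-1.77347) = 0.0564312
  L_III = (1/(1.20·√(2π)))·exp(−(5.1−8.63)²/(2·1.20²)) = 0.332452·exp(-4.32670) = 0.00439204
Multiply by the mixture weights:
  π_I·L_I = 0.40 × 0.3274 = 0.13096
  π_II·L_II = 0.37 × 0.0564312 = 0.0208796
  π_III·L_III = 0.23 × 0.00439204 = 0.00101017
Sum: 0.13096 + 0.0208796 + 0.00101017 = 0.15285
P(Class III | data) ≈ 0.007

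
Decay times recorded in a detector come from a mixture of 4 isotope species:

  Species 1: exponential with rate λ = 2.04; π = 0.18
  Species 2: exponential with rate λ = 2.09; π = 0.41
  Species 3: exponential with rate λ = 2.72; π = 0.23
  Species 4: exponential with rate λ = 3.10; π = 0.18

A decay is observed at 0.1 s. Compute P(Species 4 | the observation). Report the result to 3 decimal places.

0.218

Apply Bayes' rule: the posterior for each component is proportional to its prior times its likelihood at x.
Component likelihoods at x = 0.1 s:
  f_1 = 2.04·e^(−2.04·0.1) = 2.04·e^(−0.2040) = 1.66354
  f_2 = 2.09·e^(−2.09·0.1) = 2.09·e^(−0.2090) = 1.69582
  f_3 = 2.72·e^(−2.72·0.1) = 2.72·e^(−0.2720) = 2.07224
  f_4 = 3.10·e^(−3.10·0.1) = 3.10·e^(−0.3100) = 2.27369
Weight by the priors:
  w_1·f_1 = 0.18 × 1.66354 = 0.299438
  w_2·f_2 = 0.41 × 1.69582 = 0.695285
  w_3·f_3 = 0.23 × 2.07224 = 0.476616
  w_4·f_4 = 0.18 × 2.27369 = 0.409263
Marginal: 0.299438 + 0.695285 + 0.476616 + 0.409263 = 1.8806
P(Species 4 | data) ≈ 0.218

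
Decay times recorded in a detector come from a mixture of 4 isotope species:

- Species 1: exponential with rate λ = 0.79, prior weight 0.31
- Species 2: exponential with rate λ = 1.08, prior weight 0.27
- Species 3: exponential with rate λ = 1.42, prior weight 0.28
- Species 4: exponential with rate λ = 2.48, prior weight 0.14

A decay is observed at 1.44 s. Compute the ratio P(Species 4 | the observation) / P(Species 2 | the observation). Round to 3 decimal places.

Posterior odds = (P(Z=i) f_i(x)) / (P(Z=j) f_j(x)); the normalising sum cancels.
Exponential densities:
  p_1 = 0.253264
  p_2 = 0.228039
  p_3 = 0.183757
  p_4 = 0.0697428
0.00976399 / 0.0615705 ≈ 0.159

0.159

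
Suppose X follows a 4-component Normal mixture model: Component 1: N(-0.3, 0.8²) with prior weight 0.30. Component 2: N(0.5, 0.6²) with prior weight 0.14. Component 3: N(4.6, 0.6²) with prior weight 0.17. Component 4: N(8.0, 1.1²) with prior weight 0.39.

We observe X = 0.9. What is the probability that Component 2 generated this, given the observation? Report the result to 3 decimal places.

Posterior ∝ prior × likelihood, so P(k | x) ∝ π_k f_k(x); normalise over all components.
Normal densities:
  f_1 = (1/(0.8·√(2π)))·exp(−(0.9−-0.3)²/(2·0.8²)) = 0.498678·exp(-1.12500) = 0.161897
  f_2 = (1/(0.6·√(2π)))·exp(−(0.9−0.5)²/(2·0.6²)) = 0.664904·exp(-0.22222) = 0.532413
  f_3 = (1/(0.6·√(2π)))·exp(−(0.9−4.6)²/(2·0.6²)) = 0.664904·exp(-19.01389) = 3.67394e-09
  f_4 = (1/(1.1·√(2π)))·exp(−(0.9−8.0)²/(2·1.1²)) = 0.362675·exp(-20.83058) = 3.25771e-10
Multiply by the mixture weights:
  π_1·f_1 = 0.30 × 0.161897 = 0.0485691
  π_2·f_2 = 0.14 × 0.532413 = 0.0745379
  π_3·f_3 = 0.17 × 3.67394e-09 = 6.24569e-10
  π_4·f_4 = 0.39 × 3.25771e-10 = 1.27051e-10
Sum: 0.0485691 + 0.0745379 + 6.24569e-10 + 1.27051e-10 = 0.123107
Responsibility of Component 2: 0.0745379 / 0.123107 ≈ 0.605

0.605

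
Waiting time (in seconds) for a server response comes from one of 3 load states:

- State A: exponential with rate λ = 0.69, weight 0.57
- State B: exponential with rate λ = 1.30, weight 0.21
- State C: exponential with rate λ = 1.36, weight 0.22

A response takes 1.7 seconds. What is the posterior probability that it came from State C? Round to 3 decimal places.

Posterior ∝ prior × likelihood, so P(k | x) ∝ w_k f_k(x); normalise over all components.
Component likelihoods at x = 1.7 seconds:
  L_A = 0.213512
  L_B = 0.142611
  L_C = 0.134726
Weight by the priors:
  w_A·L_A = 0.57 × 0.213512 = 0.121702
  w_B·L_B = 0.21 × 0.142611 = 0.0299483
  w_C·L_C = 0.22 × 0.134726 = 0.0296396
Denominator: 0.121702 + 0.0299483 + 0.0296396 = 0.18129
P(State C | 1.7 seconds) ≈ 0.163

0.163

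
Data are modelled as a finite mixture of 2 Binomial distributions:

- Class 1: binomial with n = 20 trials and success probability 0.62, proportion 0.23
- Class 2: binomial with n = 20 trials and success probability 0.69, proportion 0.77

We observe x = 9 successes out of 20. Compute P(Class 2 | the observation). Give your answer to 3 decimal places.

Posterior ∝ prior × likelihood, so P(k | x) ∝ π_k f_k(x); normalise over all components.
Component likelihoods at x = 9 successes out of 20:
  f_1 = 0.0542439
  f_2 = 0.0151296
Unnormalised posteriors:
  π_1·f_1 = 0.23 × 0.0542439 = 0.0124761
  π_2·f_2 = 0.77 × 0.0151296 = 0.0116498
Denominator: 0.0124761 + 0.0116498 = 0.0241259
Responsibility of Class 2: 0.0116498 / 0.0241259 ≈ 0.483

0.483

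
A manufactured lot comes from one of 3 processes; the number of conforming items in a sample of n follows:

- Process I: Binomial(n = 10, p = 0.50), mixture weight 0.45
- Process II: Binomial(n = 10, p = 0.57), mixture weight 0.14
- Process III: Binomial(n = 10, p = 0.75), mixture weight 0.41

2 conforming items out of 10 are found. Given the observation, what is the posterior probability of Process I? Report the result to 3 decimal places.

0.886

By Bayes' theorem, P(k | x) = P(Z=k) f_k(x) / Σ_j P(Z=j) f_j(x).
Binomial probabilities:
  L_I = C(10,2)·0.50^2·0.50^8 = 45·0.25·0.00390625 = 0.0439453
  L_II = C(10,2)·0.57^2·0.43^8 = 45·0.3249·0.00116882 = 0.0170887
  L_III = C(10,2)·0.75^2·0.25^8 = 45·0.5625·1.52588e-05 = 0.000386238
Unnormalised posteriors:
  P(Z=I)·L_I = 0.45 × 0.0439453 = 0.0197754
  P(Z=II)·L_II = 0.14 × 0.0170887 = 0.00239242
  P(Z=III)·L_III = 0.41 × 0.000386238 = 0.000158358
Sum: 0.0197754 + 0.00239242 + 0.000158358 = 0.0223262
So the posterior for Process I is 0.0197754 / 0.0223262 ≈ 0.886.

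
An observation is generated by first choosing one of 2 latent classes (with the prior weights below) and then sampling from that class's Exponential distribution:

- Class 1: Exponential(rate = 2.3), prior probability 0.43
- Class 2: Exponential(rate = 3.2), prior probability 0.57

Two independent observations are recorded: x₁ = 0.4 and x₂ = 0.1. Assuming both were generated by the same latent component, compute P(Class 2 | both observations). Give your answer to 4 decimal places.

The responsibility of component k is π_k f_k(x) divided by Σ_j π_j f_j(x).
Since both observations come from the same component, the likelihood for component k is f_k(x₁)·f_k(x₂).
  p_1 = [2.3·e^(−2.3·0.4) = 2.3·e^(−0.9200) = 0.916594] × [1.82743] = 1.67501
  p_2 = [3.2·e^(−3.2·0.4) = 3.2·e^(−1.2800) = 0.889719] × [2.32368] = 2.06742
Weight by the priors:
  π_1·p_1 = 0.43 × 1.67501 = 0.720254
  π_2·p_2 = 0.57 × 2.06742 = 1.17843
Evidence: 0.720254 + 1.17843 = 1.89868
So the posterior for Class 2 is 1.17843 / 1.89868 ≈ 0.6207.

0.6207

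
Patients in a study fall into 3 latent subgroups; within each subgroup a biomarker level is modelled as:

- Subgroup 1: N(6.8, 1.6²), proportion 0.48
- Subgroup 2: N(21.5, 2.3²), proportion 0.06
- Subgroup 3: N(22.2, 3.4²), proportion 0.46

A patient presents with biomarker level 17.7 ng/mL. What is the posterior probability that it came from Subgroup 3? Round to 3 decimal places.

By Bayes' theorem, P(k | x) = π_k f_k(x) / Σ_j π_j f_j(x).
Component likelihoods at x = 17.7 ng/mL:
  p_1 = 2.08426e-11
  p_2 = 0.0443037
  p_3 = 0.0488706
Weight by the priors:
  π_1·p_1 = 0.48 × 2.08426e-11 = 1.00045e-11
  π_2·p_2 = 0.06 × 0.0443037 = 0.00265822
  π_3·p_3 = 0.46 × 0.0488706 = 0.0224805
Normaliser: 1.00045e-11 + 0.00265822 + 0.0224805 = 0.0251387
So the posterior for Subgroup 3 is 0.0224805 / 0.0251387 ≈ 0.894.

0.894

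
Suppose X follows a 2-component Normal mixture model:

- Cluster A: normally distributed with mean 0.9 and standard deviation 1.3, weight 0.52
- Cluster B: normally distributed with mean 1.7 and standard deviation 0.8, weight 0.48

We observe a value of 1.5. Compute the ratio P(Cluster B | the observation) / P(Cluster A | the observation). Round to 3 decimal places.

Since P(k|x) ∝ π_k f_k(x), the posterior odds are π_i f_i(x) / (π_j f_j(x)).
Normal densities:
  L_A = 0.275874
  L_B = 0.483335
Posterior odds = (π_B·L_B) / (π_A·L_A) = (0.48·0.483335) / (0.52·0.275874) = 0.232001 / 0.143454 ≈ 1.617

1.617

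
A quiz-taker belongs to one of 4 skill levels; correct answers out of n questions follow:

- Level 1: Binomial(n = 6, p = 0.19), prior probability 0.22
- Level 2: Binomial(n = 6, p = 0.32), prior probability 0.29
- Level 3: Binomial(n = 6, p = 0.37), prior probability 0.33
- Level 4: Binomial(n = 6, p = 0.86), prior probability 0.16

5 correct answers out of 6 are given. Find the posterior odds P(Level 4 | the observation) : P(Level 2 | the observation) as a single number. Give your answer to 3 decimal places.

15.925

Posterior odds = (π_i f_i(x)) / (π_j f_j(x)); the normalising sum cancels.
Component likelihoods at x = 5 correct answers out of 6:
  f_1 = 0.00120338
  f_2 = 0.0136902
  f_3 = 0.026212
  f_4 = 0.395159
Posterior odds = (π_4·f_4) / (π_2·f_2) = (0.16·0.395159) / (0.29·0.0136902) = 0.0632254 / 0.00397016 ≈ 15.925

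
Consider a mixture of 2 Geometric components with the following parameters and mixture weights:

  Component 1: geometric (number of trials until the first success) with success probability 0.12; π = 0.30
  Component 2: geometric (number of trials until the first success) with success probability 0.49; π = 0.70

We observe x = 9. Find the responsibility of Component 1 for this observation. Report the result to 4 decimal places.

0.8919

The responsibility of component k is P(Z=k) f_k(x) divided by Σ_j P(Z=j) f_j(x).
Geometric probabilities:
  p_1 = 0.0431561
  p_2 = 0.00224263
Prior × likelihood for each component:
  P(Z=1)·p_1 = 0.30 × 0.0431561 = 0.0129468
  P(Z=2)·p_2 = 0.70 × 0.00224263 = 0.00156984
Marginal: 0.0129468 + 0.00156984 = 0.0145167
Responsibility of Component 1: 0.0129468 / 0.0145167 ≈ 0.8919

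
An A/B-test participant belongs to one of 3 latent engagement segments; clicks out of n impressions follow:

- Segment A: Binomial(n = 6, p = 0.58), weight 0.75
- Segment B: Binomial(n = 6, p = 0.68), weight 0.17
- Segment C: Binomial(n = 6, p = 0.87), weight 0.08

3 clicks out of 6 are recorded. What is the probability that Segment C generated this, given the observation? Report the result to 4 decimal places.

0.0091

P(component k | x) = π_k·f_k(x) / marginal(x), where marginal(x) = Σ_j π_j·f_j(x).
Evaluate each component's likelihood at the observed value:
  f_A = C(6,3)·0.58^3·0.42^3 = 20·0.195112·0.074088 = 0.289109
  f_B = C(6,3)·0.68^3·0.32^3 = 20·0.314432·0.032768 = 0.206066
  f_C = C(6,3)·0.87^3·0.13^3 = 20·0.658503·0.002197 = 0.0289346
Prior × likelihood for each component:
  π_A·f_A = 0.75 × 0.289109 = 0.216832
  π_B·f_B = 0.17 × 0.206066 = 0.0350312
  π_C·f_C = 0.08 × 0.0289346 = 0.00231477
Marginal: 0.216832 + 0.0350312 + 0.00231477 = 0.254178
P(Segment C | the observation) = 0.00231477 / 0.254178 ≈ 0.0091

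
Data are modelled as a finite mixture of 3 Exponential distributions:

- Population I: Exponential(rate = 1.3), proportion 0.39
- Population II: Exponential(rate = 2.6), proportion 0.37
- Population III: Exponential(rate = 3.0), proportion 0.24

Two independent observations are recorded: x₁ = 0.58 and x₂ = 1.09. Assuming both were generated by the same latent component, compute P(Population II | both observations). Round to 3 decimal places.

By Bayes' theorem, P(k | x) = P(Z=k) f_k(x) / Σ_j P(Z=j) f_j(x).
Since both observations come from the same component, the likelihood for component k is f_k(x₁)·f_k(x₂).
  p_I = [1.3·e^(−1.3·0.58) = 1.3·e^(−0.7540) = 0.611625] × [0.315172] = 0.192767
  p_II = [2.6·e^(−2.6·0.58) = 2.6·e^(−1.5080) = 0.575516] × [0.152821] = 0.0879509
  p_III = [3.0·e^(−3.0·0.58) = 3.0·e^(−1.7400) = 0.526561] × [0.114019] = 0.0600381
Weight by the priors:
  P(Z=I)·p_I = 0.39 × 0.192767 = 0.0751793
  P(Z=II)·p_II = 0.37 × 0.0879509 = 0.0325418
  P(Z=III)·p_III = 0.24 × 0.0600381 = 0.0144092
Denominator: 0.0751793 + 0.0325418 + 0.0144092 = 0.12213
Responsibility of Population II: 0.0325418 / 0.12213 ≈ 0.266

0.266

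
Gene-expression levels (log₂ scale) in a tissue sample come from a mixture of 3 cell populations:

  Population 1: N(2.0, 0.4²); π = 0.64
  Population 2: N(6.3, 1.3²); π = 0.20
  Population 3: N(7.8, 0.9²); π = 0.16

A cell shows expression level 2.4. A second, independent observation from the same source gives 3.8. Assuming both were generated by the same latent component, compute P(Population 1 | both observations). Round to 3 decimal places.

Apply Bayes' rule: the posterior for each component is proportional to its prior times its likelihood at x.
Since both observations come from the same component, the likelihood for component k is f_k(x₁)·f_k(x₂).
  f_1 = [0.604927] × [3.99594e-05] = 2.41725e-05
  f_2 = [0.00340911] × [0.0482956] = 0.000164645
  f_3 = [6.75098e-09] × [2.27688e-05] = 1.53711e-13
Multiply by the mixture weights:
  π_1·f_1 = 0.64 × 2.41725e-05 = 1.54704e-05
  π_2·f_2 = 0.20 × 0.000164645 = 3.2929e-05
  π_3·f_3 = 0.16 × 1.53711e-13 = 2.45938e-14
Evidence: 1.54704e-05 + 3.2929e-05 + 2.45938e-14 = 4.83994e-05
So the posterior for Population 1 is 1.54704e-05 / 4.83994e-05 ≈ 0.320.

0.320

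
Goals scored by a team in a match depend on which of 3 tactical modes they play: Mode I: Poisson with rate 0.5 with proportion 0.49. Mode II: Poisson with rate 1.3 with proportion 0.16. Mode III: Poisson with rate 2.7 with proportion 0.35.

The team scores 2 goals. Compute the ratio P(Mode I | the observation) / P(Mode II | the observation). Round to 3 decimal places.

Only the two components matter; the odds are (π_i f_i(x)) / (π_j f_j(x)).
Poisson probabilities:
  L_I = 0.0758163
  L_II = 0.230289
  L_III = 0.244964
Odds = (0.49/0.16) × (0.0758163/0.230289) = 3.0625 × 0.329222 ≈ 1.008

1.008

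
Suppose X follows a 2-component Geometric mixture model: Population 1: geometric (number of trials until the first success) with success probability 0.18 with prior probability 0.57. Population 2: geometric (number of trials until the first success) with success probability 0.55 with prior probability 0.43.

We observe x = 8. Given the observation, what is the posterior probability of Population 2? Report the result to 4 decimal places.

Apply Bayes' rule: the posterior for each component is proportional to its prior times its likelihood at x.
Evaluate each component's likelihood at the observed value:
  p_1 = 0.0448714
  p_2 = 0.00205518
Unnormalised posteriors:
  π_1·p_1 = 0.57 × 0.0448714 = 0.0255767
  π_2·p_2 = 0.43 × 0.00205518 = 0.000883728
Denominator: 0.0255767 + 0.000883728 = 0.0264604
P(Population 2 | 8) ≈ 0.0334

0.0334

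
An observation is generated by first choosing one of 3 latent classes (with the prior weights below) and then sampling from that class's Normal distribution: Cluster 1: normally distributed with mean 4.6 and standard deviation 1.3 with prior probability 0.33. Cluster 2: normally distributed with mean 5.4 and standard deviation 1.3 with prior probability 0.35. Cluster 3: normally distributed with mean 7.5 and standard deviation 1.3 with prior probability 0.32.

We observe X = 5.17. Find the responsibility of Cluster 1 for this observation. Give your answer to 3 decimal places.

0.423

Apply Bayes' rule: the posterior for each component is proportional to its prior times its likelihood at x.
Normal densities:
  L_1 = 0.278754
  L_2 = 0.302113
  L_3 = 0.0615758
Multiply by the mixture weights:
  P(Z=1)·L_1 = 0.33 × 0.278754 = 0.0919887
  P(Z=2)·L_2 = 0.35 × 0.302113 = 0.10574
  P(Z=3)·L_3 = 0.32 × 0.0615758 = 0.0197043
Denominator: 0.0919887 + 0.10574 + 0.0197043 = 0.217433
So the posterior for Cluster 1 is 0.0919887 / 0.217433 ≈ 0.423.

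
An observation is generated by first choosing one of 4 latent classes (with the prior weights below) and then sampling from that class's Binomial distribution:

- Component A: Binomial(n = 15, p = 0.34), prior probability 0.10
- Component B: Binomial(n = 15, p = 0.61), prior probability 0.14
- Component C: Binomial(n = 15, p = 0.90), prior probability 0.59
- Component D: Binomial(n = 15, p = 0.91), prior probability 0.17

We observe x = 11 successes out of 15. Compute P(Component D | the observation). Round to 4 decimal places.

Posterior ∝ prior × likelihood, so P(k | x) ∝ P(Z=k) f_k(x); normalise over all components.
Binomial probabilities:
  L_A = C(15,11)·0.34^11·0.66^4 = 1365·7.01888e-06·0.189747 = 0.00181793
  L_B = C(15,11)·0.61^11·0.39^4 = 1365·0.00435139·0.0231344 = 0.13741
  L_C = C(15,11)·0.90^11·0.10^4 = 1365·0.313811·0.0001 = 0.0428351
  L_D = C(15,11)·0.91^11·0.09^4 = 1365·0.354369·6.561e-05 = 0.0317364
Prior × likelihood for each component:
  P(Z=A)·L_A = 0.10 × 0.00181793 = 0.000181793
  P(Z=B)·L_B = 0.14 × 0.13741 = 0.0192374
  P(Z=C)·L_C = 0.59 × 0.0428351 = 0.0252727
  P(Z=D)·L_D = 0.17 × 0.0317364 = 0.00539519
Evidence: 0.000181793 + 0.0192374 + 0.0252727 + 0.00539519 = 0.0500872
So the posterior for Component D is 0.00539519 / 0.0500872 ≈ 0.1077.

0.1077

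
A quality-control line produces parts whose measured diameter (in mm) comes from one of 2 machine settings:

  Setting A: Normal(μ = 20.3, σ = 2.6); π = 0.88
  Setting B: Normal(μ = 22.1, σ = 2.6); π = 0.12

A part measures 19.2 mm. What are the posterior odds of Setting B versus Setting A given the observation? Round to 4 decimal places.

Only the two components matter; the odds are (P(Z=i) f_i(x)) / (P(Z=j) f_j(x)).
Component likelihoods at x = 19.2 mm:
  L_A = 0.140304
  L_B = 0.0823735
Odds = (0.12/0.88) × (0.0823735/0.140304) = 0.136364 × 0.587109 ≈ 0.0801

0.0801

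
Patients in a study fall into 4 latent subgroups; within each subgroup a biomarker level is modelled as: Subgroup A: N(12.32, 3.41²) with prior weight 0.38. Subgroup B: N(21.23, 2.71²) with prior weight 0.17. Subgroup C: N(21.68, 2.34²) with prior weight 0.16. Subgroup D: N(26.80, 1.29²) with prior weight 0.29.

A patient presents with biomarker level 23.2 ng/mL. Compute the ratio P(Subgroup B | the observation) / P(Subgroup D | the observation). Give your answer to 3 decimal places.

10.521

Since P(k|x) ∝ π_k f_k(x), the posterior odds are π_i f_i(x) / (π_j f_j(x)).
Evaluate each component's likelihood at the observed value:
  L_A = (1/(3.41·√(2π)))·exp(−(23.2−12.32)²/(2·3.41²)) = 0.116992·exp(-5.09001) = 0.000720428
  L_B = (1/(2.71·√(2π)))·exp(−(23.2−21.23)²/(2·2.71²)) = 0.147211·exp(-0.26422) = 0.11303
  L_C = (1/(2.34·√(2π)))·exp(−(23.2−21.68)²/(2·2.34²)) = 0.170488·exp(-0.21097) = 0.138061
  L_D = (1/(1.29·√(2π)))·exp(−(23.2−26.80)²/(2·1.29²)) = 0.309258·exp(-3.89400) = 0.00629766
Posterior odds = (π_B·L_B) / (π_D·L_D) = (0.17·0.11303) / (0.29·0.00629766) = 0.019215 / 0.00182632 ≈ 10.521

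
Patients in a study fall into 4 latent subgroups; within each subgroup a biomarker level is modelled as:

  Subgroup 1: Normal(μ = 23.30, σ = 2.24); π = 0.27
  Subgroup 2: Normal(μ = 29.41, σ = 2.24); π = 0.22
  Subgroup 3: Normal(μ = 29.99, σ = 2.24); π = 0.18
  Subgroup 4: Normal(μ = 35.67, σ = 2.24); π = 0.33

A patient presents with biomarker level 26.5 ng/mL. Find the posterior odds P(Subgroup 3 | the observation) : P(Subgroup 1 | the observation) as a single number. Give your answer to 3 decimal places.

The posterior odds equal the prior odds times the likelihood ratio: (w_i/w_j)·(f_i(x)/f_j(x)).
Normal densities:
  p_1 = (1/(2.24·√(2π)))·exp(−(26.5−23.30)²/(2·2.24²)) = 0.178099·exp(-1.02041) = 0.0641955
  p_2 = (1/(2.24·√(2π)))·exp(−(26.5−29.41)²/(2·2.24²)) = 0.178099·exp(-0.84384) = 0.0765927
  p_3 = (1/(2.24·√(2π)))·exp(−(26.5−29.99)²/(2·2.24²)) = 0.178099·exp(-1.21374) = 0.0529106
  p_4 = (1/(2.24·√(2π)))·exp(−(26.5−35.67)²/(2·2.24²)) = 0.178099·exp(-8.37939) = 4.08825e-05
Posterior odds = (w_3·p_3) / (w_1·p_1) = (0.18·0.0529106) / (0.27·0.0641955) = 0.0095239 / 0.0173328 ≈ 0.549

0.549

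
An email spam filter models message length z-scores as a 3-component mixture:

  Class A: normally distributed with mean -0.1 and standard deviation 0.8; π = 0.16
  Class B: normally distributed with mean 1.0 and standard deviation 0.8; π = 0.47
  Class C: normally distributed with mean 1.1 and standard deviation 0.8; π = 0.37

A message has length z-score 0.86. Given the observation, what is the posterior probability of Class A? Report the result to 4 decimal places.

P(component k | x) = w_k·f_k(x) / marginal(x), where marginal(x) = Σ_j w_j·f_j(x).
Component likelihoods at x = 0.86:
  L_A = 0.242733
  L_B = 0.4911
  L_C = 0.476735
Unnormalised posteriors:
  w_A·L_A = 0.16 × 0.242733 = 0.0388372
  w_B·L_B = 0.47 × 0.4911 = 0.230817
  w_C·L_C = 0.37 × 0.476735 = 0.176392
Marginal: 0.0388372 + 0.230817 + 0.176392 = 0.446046
Responsibility of Class A: 0.0388372 / 0.446046 ≈ 0.0871

0.0871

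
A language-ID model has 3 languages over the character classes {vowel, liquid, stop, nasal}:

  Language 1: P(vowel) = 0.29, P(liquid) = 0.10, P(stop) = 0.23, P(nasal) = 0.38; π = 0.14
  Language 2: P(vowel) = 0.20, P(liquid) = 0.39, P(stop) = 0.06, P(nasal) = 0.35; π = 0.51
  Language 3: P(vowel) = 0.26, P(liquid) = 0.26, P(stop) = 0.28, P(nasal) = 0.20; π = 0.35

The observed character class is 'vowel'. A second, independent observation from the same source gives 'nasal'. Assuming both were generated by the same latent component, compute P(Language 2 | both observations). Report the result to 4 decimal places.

0.5149

P(component k | x) = w_k·f_k(x) / marginal(x), where marginal(x) = Σ_j w_j·f_j(x).
Since both observations come from the same component, the likelihood for component k is f_k(x₁)·f_k(x₂).
  p_1 = [P(vowel | comp) = 0.29] × [0.38] = 0.1102
  p_2 = [P(vowel | comp) = 0.20] × [0.35] = 0.07
  p_3 = [P(vowel | comp) = 0.26] × [0.2] = 0.052
Multiply by the mixture weights:
  w_1·p_1 = 0.14 × 0.1102 = 0.015428
  w_2·p_2 = 0.51 × 0.07 = 0.0357
  w_3·p_3 = 0.35 × 0.052 = 0.0182
Evidence: 0.015428 + 0.0357 + 0.0182 = 0.069328
P(Language 2 | x₁,x₂) = 0.0357 / 0.069328 ≈ 0.5149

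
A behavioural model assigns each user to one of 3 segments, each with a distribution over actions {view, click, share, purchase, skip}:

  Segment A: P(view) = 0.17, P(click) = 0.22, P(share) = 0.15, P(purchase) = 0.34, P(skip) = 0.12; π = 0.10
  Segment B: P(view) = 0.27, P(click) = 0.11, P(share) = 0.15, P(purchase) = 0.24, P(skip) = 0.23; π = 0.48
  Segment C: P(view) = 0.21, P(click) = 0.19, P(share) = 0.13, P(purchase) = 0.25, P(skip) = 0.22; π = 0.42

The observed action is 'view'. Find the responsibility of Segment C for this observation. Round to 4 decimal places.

Apply Bayes' rule: the posterior for each component is proportional to its prior times its likelihood at x.
Component likelihoods at x = 'view':
  p_A = 0.17
  p_B = 0.27
  p_C = 0.21
Prior × likelihood for each component:
  w_A·p_A = 0.10 × 0.17 = 0.017
  w_B·p_B = 0.48 × 0.27 = 0.1296
  w_C·p_C = 0.42 × 0.21 = 0.0882
Evidence: 0.017 + 0.1296 + 0.0882 = 0.2348
So the posterior for Segment C is 0.0882 / 0.2348 ≈ 0.3756.

0.3756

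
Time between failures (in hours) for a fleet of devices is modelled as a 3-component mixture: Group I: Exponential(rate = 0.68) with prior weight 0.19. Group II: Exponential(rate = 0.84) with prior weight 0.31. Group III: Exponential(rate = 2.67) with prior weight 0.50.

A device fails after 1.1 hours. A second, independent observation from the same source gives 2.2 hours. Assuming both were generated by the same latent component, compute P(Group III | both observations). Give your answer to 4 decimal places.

0.0226

The responsibility of component k is π_k f_k(x) divided by Σ_j π_j f_j(x).
Since both observations come from the same component, the likelihood for component k is f_k(x₁)·f_k(x₂).
  p_I = [0.68·e^(−0.68·1.1) = 0.68·e^(−0.7480) = 0.321852] × [0.152337] = 0.0490299
  p_II = [0.84·e^(−0.84·1.1) = 0.84·e^(−0.9240) = 0.33342] × [0.132344] = 0.044126
  p_III = [2.67·e^(−2.67·1.1) = 2.67·e^(−2.9370) = 0.141576] × [0.00750698] = 0.00106281
Weight by the priors:
  π_I·p_I = 0.19 × 0.0490299 = 0.00931568
  π_II·p_II = 0.31 × 0.044126 = 0.0136791
  π_III·p_III = 0.50 × 0.00106281 = 0.000531403
Sum: 0.00931568 + 0.0136791 + 0.000531403 = 0.0235261
So the posterior for Group III is 0.000531403 / 0.0235261 ≈ 0.0226.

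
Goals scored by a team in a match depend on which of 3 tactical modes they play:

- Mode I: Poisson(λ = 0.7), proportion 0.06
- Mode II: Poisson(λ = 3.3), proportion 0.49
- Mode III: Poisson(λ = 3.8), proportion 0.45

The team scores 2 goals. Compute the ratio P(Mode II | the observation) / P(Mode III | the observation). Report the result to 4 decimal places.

1.3539

Posterior odds = (P(Z=i) f_i(x)) / (P(Z=j) f_j(x)); the normalising sum cancels.
Poisson probabilities:
  f_I = e^(−0.7)·0.7^2/2! = 0.121663
  f_II = e^(−3.3)·3.3^2/2! = 0.200829
  f_III = e^(−3.8)·3.8^2/2! = 0.161517
Odds = (0.49/0.45) × (0.200829/0.161517) = 1.08889 × 1.24339 ≈ 1.3539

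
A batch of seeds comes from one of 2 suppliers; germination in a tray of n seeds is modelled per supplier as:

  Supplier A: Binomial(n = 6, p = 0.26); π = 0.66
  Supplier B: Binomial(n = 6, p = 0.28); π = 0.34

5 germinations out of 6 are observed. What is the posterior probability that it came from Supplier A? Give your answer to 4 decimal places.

The responsibility of component k is π_k f_k(x) divided by Σ_j π_j f_j(x).
Binomial probabilities:
  p_A = C(6,5)·0.26^5·0.74^1 = 6·0.00118814·0.74 = 0.00527533
  p_B = C(6,5)·0.28^5·0.72^1 = 6·0.00172104·0.72 = 0.00743488
Weight by the priors:
  π_A·p_A = 0.66 × 0.00527533 = 0.00348172
  π_B·p_B = 0.34 × 0.00743488 = 0.00252786
Sum: 0.00348172 + 0.00252786 = 0.00600958
Responsibility of Supplier A: 0.00348172 / 0.00600958 ≈ 0.5794

0.5794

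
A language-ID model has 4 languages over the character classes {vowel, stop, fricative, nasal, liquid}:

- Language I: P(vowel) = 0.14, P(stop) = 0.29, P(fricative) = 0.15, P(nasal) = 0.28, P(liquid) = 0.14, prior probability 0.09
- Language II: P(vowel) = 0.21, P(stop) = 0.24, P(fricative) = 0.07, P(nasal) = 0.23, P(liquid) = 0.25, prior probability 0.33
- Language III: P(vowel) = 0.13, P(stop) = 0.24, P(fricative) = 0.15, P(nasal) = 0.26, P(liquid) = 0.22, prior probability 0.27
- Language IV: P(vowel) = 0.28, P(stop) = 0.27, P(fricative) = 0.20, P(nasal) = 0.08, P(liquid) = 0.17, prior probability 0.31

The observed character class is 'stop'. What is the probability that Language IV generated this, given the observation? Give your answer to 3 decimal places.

Apply Bayes' rule: the posterior for each component is proportional to its prior times its likelihood at x.
Evaluate each component's likelihood at the observed value:
  p_I = P(stop | comp) = 0.29
  p_II = P(stop | comp) = 0.24
  p_III = P(stop | comp) = 0.24
  p_IV = P(stop | comp) = 0.27
Weight by the priors:
  π_I·p_I = 0.09 × 0.29 = 0.0261
  π_II·p_II = 0.33 × 0.24 = 0.0792
  π_III·p_III = 0.27 × 0.24 = 0.0648
  π_IV·p_IV = 0.31 × 0.27 = 0.0837
Evidence: 0.0261 + 0.0792 + 0.0648 + 0.0837 = 0.2538
P(Language IV | 'stop') = 0.0837 / 0.2538 ≈ 0.330

0.330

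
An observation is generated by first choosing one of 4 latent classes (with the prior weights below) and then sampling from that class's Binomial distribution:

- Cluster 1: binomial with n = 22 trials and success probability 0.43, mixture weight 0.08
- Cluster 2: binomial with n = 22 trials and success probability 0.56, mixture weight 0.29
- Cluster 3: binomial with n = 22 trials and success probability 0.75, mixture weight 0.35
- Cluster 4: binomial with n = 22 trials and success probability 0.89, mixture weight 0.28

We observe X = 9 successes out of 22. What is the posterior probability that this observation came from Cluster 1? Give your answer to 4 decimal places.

0.4229

Apply Bayes' rule: the posterior for each component is proportional to its prior times its likelihood at x.
Evaluate each component's likelihood at the observed value:
  f_1 = C(22,9)·0.43^9·0.57^13 = 497420·0.000502593·0.00067046 = 0.167615
  f_2 = C(22,9)·0.56^9·0.44^13 = 497420·0.00541617·2.31678e-05 = 0.0624166
  f_3 = C(22,9)·0.75^9·0.25^13 = 497420·0.0750847·1.49012e-08 = 0.000556538
  f_4 = C(22,9)·0.89^9·0.11^13 = 497420·0.350356·3.45227e-13 = 6.01642e-08
Prior × likelihood for each component:
  π_1·f_1 = 0.08 × 0.167615 = 0.0134092
  π_2·f_2 = 0.29 × 0.0624166 = 0.0181008
  π_3·f_3 = 0.35 × 0.000556538 = 0.000194788
  π_4·f_4 = 0.28 × 6.01642e-08 = 1.6846e-08
Evidence: 0.0134092 + 0.0181008 + 0.000194788 + 1.6846e-08 = 0.0317048
P(Cluster 1 | the observation) = 0.0134092 / 0.0317048 ≈ 0.4229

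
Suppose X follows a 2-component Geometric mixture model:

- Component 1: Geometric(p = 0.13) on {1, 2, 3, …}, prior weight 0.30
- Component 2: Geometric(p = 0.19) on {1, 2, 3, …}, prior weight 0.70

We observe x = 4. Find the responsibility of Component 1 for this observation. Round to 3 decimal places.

P(component k | x) = π_k·f_k(x) / marginal(x), where marginal(x) = Σ_j π_j·f_j(x).
Component likelihoods at x = 4:
  p_1 = 0.13·(1−0.13)^3 = 0.13·0.658503 = 0.0856054
  p_2 = 0.19·(1−0.19)^3 = 0.19·0.531441 = 0.100974
Multiply by the mixture weights:
  π_1·p_1 = 0.30 × 0.0856054 = 0.0256816
  π_2·p_2 = 0.70 × 0.100974 = 0.0706817
Sum: 0.0256816 + 0.0706817 = 0.0963633
P(Component 1 | 4) = 0.0256816 / 0.0963633 ≈ 0.267

0.267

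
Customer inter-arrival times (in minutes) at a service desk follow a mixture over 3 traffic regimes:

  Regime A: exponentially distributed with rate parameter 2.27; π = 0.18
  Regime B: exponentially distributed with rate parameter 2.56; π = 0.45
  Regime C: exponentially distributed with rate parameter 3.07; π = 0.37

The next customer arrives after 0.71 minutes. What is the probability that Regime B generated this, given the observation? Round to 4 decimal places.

The responsibility of component k is π_k f_k(x) divided by Σ_j π_j f_j(x).
Evaluate each component's likelihood at the observed value:
  L_A = 2.27·e^(−2.27·0.71) = 2.27·e^(−1.6117) = 0.452974
  L_B = 2.56·e^(−2.56·0.71) = 2.56·e^(−1.8176) = 0.415783
  L_C = 3.07·e^(−3.07·0.71) = 3.07·e^(−2.1797) = 0.347142
Prior × likelihood for each component:
  π_A·L_A = 0.18 × 0.452974 = 0.0815354
  π_B·L_B = 0.45 × 0.415783 = 0.187102
  π_C·L_C = 0.37 × 0.347142 = 0.128442
Sum: 0.0815354 + 0.187102 + 0.128442 = 0.39708
P(Regime B | x) ≈ 0.4712

0.4712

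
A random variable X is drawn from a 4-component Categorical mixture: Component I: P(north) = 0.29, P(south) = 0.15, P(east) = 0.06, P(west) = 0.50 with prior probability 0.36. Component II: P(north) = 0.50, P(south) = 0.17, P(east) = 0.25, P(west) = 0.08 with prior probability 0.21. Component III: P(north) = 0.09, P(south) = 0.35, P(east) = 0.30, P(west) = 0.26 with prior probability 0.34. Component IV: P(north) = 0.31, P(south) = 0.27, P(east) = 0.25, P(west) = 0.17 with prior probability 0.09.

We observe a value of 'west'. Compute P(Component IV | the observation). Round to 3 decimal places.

Apply Bayes' rule: the posterior for each component is proportional to its prior times its likelihood at x.
Evaluate each component's likelihood at the observed value:
  L_I = P(west | comp) = 0.50
  L_II = P(west | comp) = 0.08
  L_III = P(west | comp) = 0.26
  L_IV = P(west | comp) = 0.17
Unnormalised posteriors:
  P(Z=I)·L_I = 0.36 × 0.5 = 0.18
  P(Z=II)·L_II = 0.21 × 0.08 = 0.0168
  P(Z=III)·L_III = 0.34 × 0.26 = 0.0884
  P(Z=IV)·L_IV = 0.09 × 0.17 = 0.0153
Evidence: 0.18 + 0.0168 + 0.0884 + 0.0153 = 0.3005
So the posterior for Component IV is 0.0153 / 0.3005 ≈ 0.051.

0.051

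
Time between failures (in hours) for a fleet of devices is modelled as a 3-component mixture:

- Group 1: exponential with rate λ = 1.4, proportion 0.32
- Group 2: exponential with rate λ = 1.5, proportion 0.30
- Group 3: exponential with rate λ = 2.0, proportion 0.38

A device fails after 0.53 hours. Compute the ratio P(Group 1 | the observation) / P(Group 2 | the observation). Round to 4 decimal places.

Only the two components matter; the odds are (w_i f_i(x)) / (w_j f_j(x)).
Evaluate each component's likelihood at the observed value:
  f_1 = 1.4·e^(−1.4·0.53) = 1.4·e^(−0.7420) = 0.666625
  f_2 = 1.5·e^(−1.5·0.53) = 1.5·e^(−0.7950) = 0.677372
  f_3 = 2.0·e^(−2.0·0.53) = 2.0·e^(−1.0600) = 0.692912
0.21332 / 0.203212 ≈ 1.0497

1.0497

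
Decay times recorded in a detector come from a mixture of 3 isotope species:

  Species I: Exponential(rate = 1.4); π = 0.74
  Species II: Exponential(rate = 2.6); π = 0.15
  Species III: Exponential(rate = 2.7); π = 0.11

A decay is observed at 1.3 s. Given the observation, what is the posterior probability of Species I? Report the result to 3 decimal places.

Posterior ∝ prior × likelihood, so P(k | x) ∝ π_k f_k(x); normalise over all components.
Evaluate each component's likelihood at the observed value:
  L_I = 1.4·e^(−1.4·1.3) = 1.4·e^(−1.8200) = 0.226836
  L_II = 2.6·e^(−2.6·1.3) = 2.6·e^(−3.3800) = 0.0885234
  L_III = 2.7·e^(−2.7·1.3) = 2.7·e^(−3.5100) = 0.0807217
Unnormalised posteriors:
  π_I·L_I = 0.74 × 0.226836 = 0.167859
  π_II·L_II = 0.15 × 0.0885234 = 0.0132785
  π_III·L_III = 0.11 × 0.0807217 = 0.00887938
Marginal: 0.167859 + 0.0132785 + 0.00887938 = 0.190017
Responsibility of Species I: 0.167859 / 0.190017 ≈ 0.883

0.883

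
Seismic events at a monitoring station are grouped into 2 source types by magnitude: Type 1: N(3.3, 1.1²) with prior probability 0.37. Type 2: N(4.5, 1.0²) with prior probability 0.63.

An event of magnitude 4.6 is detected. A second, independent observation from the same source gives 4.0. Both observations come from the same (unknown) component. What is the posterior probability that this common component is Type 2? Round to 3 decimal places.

Apply Bayes' rule: the posterior for each component is proportional to its prior times its likelihood at x.
Since both observations come from the same component, the likelihood for component k is f_k(x₁)·f_k(x₂).
  f_1 = [0.180397] × [0.296198] = 0.0534332
  f_2 = [0.396953] × [0.352065] = 0.139753
Weight by the priors:
  w_1·f_1 = 0.37 × 0.0534332 = 0.0197703
  w_2·f_2 = 0.63 × 0.139753 = 0.0880445
Evidence: 0.0197703 + 0.0880445 = 0.107815
P(Type 2 | x₁, x₂) ≈ 0.817

0.817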